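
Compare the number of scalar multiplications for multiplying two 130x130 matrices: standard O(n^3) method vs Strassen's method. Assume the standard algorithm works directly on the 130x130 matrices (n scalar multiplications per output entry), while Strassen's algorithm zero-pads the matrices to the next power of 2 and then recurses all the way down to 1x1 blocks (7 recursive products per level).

Matrix multiplication for 130x130 matrices:

Strassen's algorithm requires power-of-2 dimensions. Pad 130x130 to 256x256 (next power of 2).

Standard algorithm: 130^3 = 2197000 multiplications
Strassen's algorithm: 7^(log2(256)) = 7^8 = 5764801 multiplications
Difference: 2197000 - 5764801 = -3567801 (Strassen uses MORE here due to padding overhead — for small or just-over-power-of-2 n, padding can outweigh the per-level savings)

Standard: 2197000 multiplications (130^3). Strassen: 5764801 multiplications (7^8, after padding to 256x256). Strassen reduces 8 recursive multiplications to 7 at each level.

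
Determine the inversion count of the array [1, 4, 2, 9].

Finding inversions in [1, 4, 2, 9]:

(1, 2): arr[1]=4 > arr[2]=2

Total inversions: 1

The array has 1 inversion(s): (1,2). Each pair (i,j) satisfies i < j and arr[i] > arr[j].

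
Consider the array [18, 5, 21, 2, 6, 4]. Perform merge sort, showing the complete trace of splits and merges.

Merge sort trace:

Split: [18, 5, 21, 2, 6, 4] -> [18, 5, 21] and [2, 6, 4]
  Split: [18, 5, 21] -> [18] and [5, 21]
    Split: [5, 21] -> [5] and [21]
    Merge: [5] + [21] -> [5, 21]
  Merge: [18] + [5, 21] -> [5, 18, 21]
  Split: [2, 6, 4] -> [2] and [6, 4]
    Split: [6, 4] -> [6] and [4]
    Merge: [6] + [4] -> [4, 6]
  Merge: [2] + [4, 6] -> [2, 4, 6]
Merge: [5, 18, 21] + [2, 4, 6] -> [2, 4, 5, 6, 18, 21]

Final sorted array: [2, 4, 5, 6, 18, 21]

The merge sort proceeds by recursively splitting the array and merging sorted halves.
After all merges, the sorted array is [2, 4, 5, 6, 18, 21].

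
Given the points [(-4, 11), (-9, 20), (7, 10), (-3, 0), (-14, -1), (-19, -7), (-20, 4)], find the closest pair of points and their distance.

Computing all pairwise distances among 7 points:

d((-4, 11), (-9, 20)) = 10.2956
d((-4, 11), (7, 10)) = 11.0454
d((-4, 11), (-3, 0)) = 11.0454
d((-4, 11), (-14, -1)) = 15.6205
d((-4, 11), (-19, -7)) = 23.4307
d((-4, 11), (-20, 4)) = 17.4642
d((-9, 20), (7, 10)) = 18.868
d((-9, 20), (-3, 0)) = 20.8806
d((-9, 20), (-14, -1)) = 21.587
d((-9, 20), (-19, -7)) = 28.7924
d((-9, 20), (-20, 4)) = 19.4165
d((7, 10), (-3, 0)) = 14.1421
d((7, 10), (-14, -1)) = 23.7065
d((7, 10), (-19, -7)) = 31.0644
d((7, 10), (-20, 4)) = 27.6586
d((-3, 0), (-14, -1)) = 11.0454
d((-3, 0), (-19, -7)) = 17.4642
d((-3, 0), (-20, 4)) = 17.4642
d((-14, -1), (-19, -7)) = 7.8102 <-- minimum
d((-14, -1), (-20, 4)) = 7.8102 <-- minimum
d((-19, -7), (-20, 4)) = 11.0454

Minimum distance: 7.8102 (tie among 2 pairs: (-14, -1) and (-19, -7); (-14, -1) and (-20, 4))

The minimum Euclidean distance is 7.8102. There is a tie: 2 pairs achieve this minimum — (-14, -1) and (-19, -7); (-14, -1) and (-20, 4). Any of these is a valid closest pair. For 7 points, brute-force pairwise comparison is shown above. For large n, the divide-and-conquer algorithm (sort by x, recurse on halves, check the dividing strip) achieves O(n log n).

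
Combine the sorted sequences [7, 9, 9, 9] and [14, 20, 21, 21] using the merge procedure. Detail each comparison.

Merging process:

Compare 7 vs 14: take 7 from left. Merged: [7]
Compare 9 vs 14: take 9 from left. Merged: [7, 9]
Compare 9 vs 14: take 9 from left. Merged: [7, 9, 9]
Compare 9 vs 14: take 9 from left. Merged: [7, 9, 9, 9]
Append remaining from right: [14, 20, 21, 21]. Merged: [7, 9, 9, 9, 14, 20, 21, 21]

Final merged array: [7, 9, 9, 9, 14, 20, 21, 21]
Total comparisons: 4

The merged array is [7, 9, 9, 9, 14, 20, 21, 21], requiring 4 comparisons. The merge step runs in O(n) time where n is the total number of elements.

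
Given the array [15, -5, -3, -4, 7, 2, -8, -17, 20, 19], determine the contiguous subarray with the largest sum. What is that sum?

Using Kadane's algorithm on [15, -5, -3, -4, 7, 2, -8, -17, 20, 19]:

Scanning through the array:
Position 1 (value -5): max_ending_here = 10, max_so_far = 15
Position 2 (value -3): max_ending_here = 7, max_so_far = 15
Position 3 (value -4): max_ending_here = 3, max_so_far = 15
Position 4 (value 7): max_ending_here = 10, max_so_far = 15
Position 5 (value 2): max_ending_here = 12, max_so_far = 15
Position 6 (value -8): max_ending_here = 4, max_so_far = 15
Position 7 (value -17): max_ending_here = -13, max_so_far = 15
Position 8 (value 20): max_ending_here = 20, max_so_far = 20
Position 9 (value 19): max_ending_here = 39, max_so_far = 39

Maximum subarray: [20, 19]
Maximum sum: 39

The maximum subarray is [20, 19] with sum 39. This subarray runs from index 8 to index 9.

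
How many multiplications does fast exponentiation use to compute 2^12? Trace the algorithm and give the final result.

Computing 2^12 by squaring (build up from 2^1; each line after the first costs one multiplication):

2^1 = 2
2^2 = (2^1)^2 = 2^2 = 4
2^3 = 2 * 2^2 = 2 * 4 = 8
2^6 = (2^3)^2 = 8^2 = 64
2^12 = (2^6)^2 = 64^2 = 4096

Result: 4096
Multiplications needed: 4 (4 lines after 2^1)

2^12 = 4096. Using exponentiation by squaring, this requires 4 multiplications. The key idea: if the exponent is even, square the half-power; if odd, multiply by the base once.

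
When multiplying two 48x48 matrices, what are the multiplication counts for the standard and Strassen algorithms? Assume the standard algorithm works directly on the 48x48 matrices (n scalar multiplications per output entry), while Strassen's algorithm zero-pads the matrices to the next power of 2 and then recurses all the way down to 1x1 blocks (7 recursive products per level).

Matrix multiplication for 48x48 matrices:

Strassen's algorithm requires power-of-2 dimensions. Pad 48x48 to 64x64 (next power of 2).

Standard algorithm: 48^3 = 110592 multiplications
Strassen's algorithm: 7^(log2(64)) = 7^6 = 117649 multiplications
Difference: 110592 - 117649 = -7057 (Strassen uses MORE here due to padding overhead — for small or just-over-power-of-2 n, padding can outweigh the per-level savings)

Standard: 110592 multiplications (48^3). Strassen: 117649 multiplications (7^6, after padding to 64x64). Strassen reduces 8 recursive multiplications to 7 at each level.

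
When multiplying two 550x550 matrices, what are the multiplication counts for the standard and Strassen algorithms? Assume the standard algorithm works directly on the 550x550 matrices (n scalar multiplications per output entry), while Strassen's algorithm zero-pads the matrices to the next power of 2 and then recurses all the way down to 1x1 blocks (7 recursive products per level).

Matrix multiplication for 550x550 matrices:

Strassen's algorithm requires power-of-2 dimensions. Pad 550x550 to 1024x1024 (next power of 2).

Standard algorithm: 550^3 = 166375000 multiplications
Strassen's algorithm: 7^(log2(1024)) = 7^10 = 282475249 multiplications
Difference: 166375000 - 282475249 = -116100249 (Strassen uses MORE here due to padding overhead — for small or just-over-power-of-2 n, padding can outweigh the per-level savings)

Standard: 166375000 multiplications (550^3). Strassen: 282475249 multiplications (7^10, after padding to 1024x1024). Strassen reduces 8 recursive multiplications to 7 at each level.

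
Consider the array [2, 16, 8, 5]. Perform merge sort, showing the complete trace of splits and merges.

Merge sort trace:

Split: [2, 16, 8, 5] -> [2, 16] and [8, 5]
  Split: [2, 16] -> [2] and [16]
  Merge: [2] + [16] -> [2, 16]
  Split: [8, 5] -> [8] and [5]
  Merge: [8] + [5] -> [5, 8]
Merge: [2, 16] + [5, 8] -> [2, 5, 8, 16]

Final sorted array: [2, 5, 8, 16]

The merge sort proceeds by recursively splitting the array and merging sorted halves.
After all merges, the sorted array is [2, 5, 8, 16].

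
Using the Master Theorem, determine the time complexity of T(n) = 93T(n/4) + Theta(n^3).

Master Theorem for T(n) = 93T(n/4) + O(n^3):

a = 93, b = 4, c = 3
log_b(a) = log_4(93) = 3.2696

Case 1: c = 3 < log_4(93) = 3.2696
T(n) = O(n^(log_4 93))

For T(n) = 93T(n/4) + O(n^3): log_4(93) = 3.2696. This is Case 1 of the Master Theorem (c < log_b(a), work dominated by leaves), giving O(n^(log_4 93)).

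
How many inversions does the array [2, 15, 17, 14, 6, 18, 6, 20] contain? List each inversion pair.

Finding inversions in [2, 15, 17, 14, 6, 18, 6, 20]:

(1, 3): arr[1]=15 > arr[3]=14
(1, 4): arr[1]=15 > arr[4]=6
(1, 6): arr[1]=15 > arr[6]=6
(2, 3): arr[2]=17 > arr[3]=14
(2, 4): arr[2]=17 > arr[4]=6
(2, 6): arr[2]=17 > arr[6]=6
(3, 4): arr[3]=14 > arr[4]=6
(3, 6): arr[3]=14 > arr[6]=6
(5, 6): arr[5]=18 > arr[6]=6

Total inversions: 9

The array has 9 inversion(s): (1,3), (1,4), (1,6), (2,3), (2,4), (2,6), (3,4), (3,6), (5,6). Each pair (i,j) satisfies i < j and arr[i] > arr[j].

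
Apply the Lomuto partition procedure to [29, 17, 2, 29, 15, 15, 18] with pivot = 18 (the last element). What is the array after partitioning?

Lomuto partition with pivot = 18:

Initial array: [29, 17, 2, 29, 15, 15, 18]

arr[0]=29 > 18: no swap
arr[1]=17 <= 18: swap with position 0, array becomes [17, 29, 2, 29, 15, 15, 18]
arr[2]=2 <= 18: swap with position 1, array becomes [17, 2, 29, 29, 15, 15, 18]
arr[3]=29 > 18: no swap
arr[4]=15 <= 18: swap with position 2, array becomes [17, 2, 15, 29, 29, 15, 18]
arr[5]=15 <= 18: swap with position 3, array becomes [17, 2, 15, 15, 29, 29, 18]

Place pivot at position 4: [17, 2, 15, 15, 18, 29, 29]
Pivot position: 4

After partitioning with pivot 18, the array becomes [17, 2, 15, 15, 18, 29, 29]. The pivot is placed at index 4. All elements to the left of the pivot are <= 18, and all elements to the right are > 18.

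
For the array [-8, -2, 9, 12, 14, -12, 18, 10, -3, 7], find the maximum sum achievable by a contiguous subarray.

Using Kadane's algorithm on [-8, -2, 9, 12, 14, -12, 18, 10, -3, 7]:

Scanning through the array:
Position 1 (value -2): max_ending_here = -2, max_so_far = -2
Position 2 (value 9): max_ending_here = 9, max_so_far = 9
Position 3 (value 12): max_ending_here = 21, max_so_far = 21
Position 4 (value 14): max_ending_here = 35, max_so_far = 35
Position 5 (value -12): max_ending_here = 23, max_so_far = 35
Position 6 (value 18): max_ending_here = 41, max_so_far = 41
Position 7 (value 10): max_ending_here = 51, max_so_far = 51
Position 8 (value -3): max_ending_here = 48, max_so_far = 51
Position 9 (value 7): max_ending_here = 55, max_so_far = 55

Maximum subarray: [9, 12, 14, -12, 18, 10, -3, 7]
Maximum sum: 55

The maximum subarray is [9, 12, 14, -12, 18, 10, -3, 7] with sum 55. This subarray runs from index 2 to index 9.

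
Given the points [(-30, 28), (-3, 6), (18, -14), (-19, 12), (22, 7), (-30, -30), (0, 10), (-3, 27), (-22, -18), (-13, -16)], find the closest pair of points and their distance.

Computing all pairwise distances among 10 points:

d((-30, 28), (-3, 6)) = 34.8281
d((-30, 28), (18, -14)) = 63.7809
d((-30, 28), (-19, 12)) = 19.4165
d((-30, 28), (22, 7)) = 56.0803
d((-30, 28), (-30, -30)) = 58.0
d((-30, 28), (0, 10)) = 34.9857
d((-30, 28), (-3, 27)) = 27.0185
d((-30, 28), (-22, -18)) = 46.6905
d((-30, 28), (-13, -16)) = 47.1699
d((-3, 6), (18, -14)) = 29.0
d((-3, 6), (-19, 12)) = 17.088
d((-3, 6), (22, 7)) = 25.02
d((-3, 6), (-30, -30)) = 45.0
d((-3, 6), (0, 10)) = 5.0 <-- minimum
d((-3, 6), (-3, 27)) = 21.0
d((-3, 6), (-22, -18)) = 30.6105
d((-3, 6), (-13, -16)) = 24.1661
d((18, -14), (-19, 12)) = 45.2217
d((18, -14), (22, 7)) = 21.3776
d((18, -14), (-30, -30)) = 50.5964
d((18, -14), (0, 10)) = 30.0
d((18, -14), (-3, 27)) = 46.0652
d((18, -14), (-22, -18)) = 40.1995
d((18, -14), (-13, -16)) = 31.0644
d((-19, 12), (22, 7)) = 41.3038
d((-19, 12), (-30, -30)) = 43.4166
d((-19, 12), (0, 10)) = 19.105
d((-19, 12), (-3, 27)) = 21.9317
d((-19, 12), (-22, -18)) = 30.1496
d((-19, 12), (-13, -16)) = 28.6356
d((22, 7), (-30, -30)) = 63.8201
d((22, 7), (0, 10)) = 22.2036
d((22, 7), (-3, 27)) = 32.0156
d((22, 7), (-22, -18)) = 50.6063
d((22, 7), (-13, -16)) = 41.8808
d((-30, -30), (0, 10)) = 50.0
d((-30, -30), (-3, 27)) = 63.0714
d((-30, -30), (-22, -18)) = 14.4222
d((-30, -30), (-13, -16)) = 22.0227
d((0, 10), (-3, 27)) = 17.2627
d((0, 10), (-22, -18)) = 35.609
d((0, 10), (-13, -16)) = 29.0689
d((-3, 27), (-22, -18)) = 48.8467
d((-3, 27), (-13, -16)) = 44.1475
d((-22, -18), (-13, -16)) = 9.2195

Closest pair: (-3, 6) and (0, 10) with distance 5.0

The closest pair is (-3, 6) and (0, 10) with Euclidean distance 5.0. For 10 points, brute-force pairwise comparison is shown above. For large n, the divide-and-conquer algorithm (sort by x, recurse on halves, check the dividing strip) achieves O(n log n).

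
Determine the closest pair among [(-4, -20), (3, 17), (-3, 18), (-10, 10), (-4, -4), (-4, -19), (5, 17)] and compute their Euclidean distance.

Computing all pairwise distances among 7 points:

d((-4, -20), (3, 17)) = 37.6563
d((-4, -20), (-3, 18)) = 38.0132
d((-4, -20), (-10, 10)) = 30.5941
d((-4, -20), (-4, -4)) = 16.0
d((-4, -20), (-4, -19)) = 1.0 <-- minimum
d((-4, -20), (5, 17)) = 38.0789
d((3, 17), (-3, 18)) = 6.0828
d((3, 17), (-10, 10)) = 14.7648
d((3, 17), (-4, -4)) = 22.1359
d((3, 17), (-4, -19)) = 36.6742
d((3, 17), (5, 17)) = 2.0
d((-3, 18), (-10, 10)) = 10.6301
d((-3, 18), (-4, -4)) = 22.0227
d((-3, 18), (-4, -19)) = 37.0135
d((-3, 18), (5, 17)) = 8.0623
d((-10, 10), (-4, -4)) = 15.2315
d((-10, 10), (-4, -19)) = 29.6142
d((-10, 10), (5, 17)) = 16.5529
d((-4, -4), (-4, -19)) = 15.0
d((-4, -4), (5, 17)) = 22.8473
d((-4, -19), (5, 17)) = 37.108

Closest pair: (-4, -20) and (-4, -19) with distance 1.0

The closest pair is (-4, -20) and (-4, -19) with Euclidean distance 1.0. For 7 points, brute-force pairwise comparison is shown above. For large n, the divide-and-conquer algorithm (sort by x, recurse on halves, check the dividing strip) achieves O(n log n).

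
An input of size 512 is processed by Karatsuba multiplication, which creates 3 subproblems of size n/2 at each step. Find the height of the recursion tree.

For divide and conquer with division factor 2:

Problem sizes at each level:
Level 0: 512
Level 1: 256
Level 2: 128
Level 3: 64
Level 4: 32
Level 5: 16
Level 6: 8
Level 7: 4
Level 8: 2
Level 9: 1

The root is level 0 and the size-1 base case is level 9 (the tree spans levels 0 through 9, i.e. 10 levels counting the root), so the depth is the number of divisions: log_2(512) = 9

The recursion tree depth is log_2(512) = 9. At each level, the problem size is divided by 2, so it takes 9 divisions to reduce to a base case of size 1. The algorithm makes 3 recursive calls at each level.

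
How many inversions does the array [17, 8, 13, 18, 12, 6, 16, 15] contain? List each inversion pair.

Finding inversions in [17, 8, 13, 18, 12, 6, 16, 15]:

(0, 1): arr[0]=17 > arr[1]=8
(0, 2): arr[0]=17 > arr[2]=13
(0, 4): arr[0]=17 > arr[4]=12
(0, 5): arr[0]=17 > arr[5]=6
(0, 6): arr[0]=17 > arr[6]=16
(0, 7): arr[0]=17 > arr[7]=15
(1, 5): arr[1]=8 > arr[5]=6
(2, 4): arr[2]=13 > arr[4]=12
(2, 5): arr[2]=13 > arr[5]=6
(3, 4): arr[3]=18 > arr[4]=12
(3, 5): arr[3]=18 > arr[5]=6
(3, 6): arr[3]=18 > arr[6]=16
(3, 7): arr[3]=18 > arr[7]=15
(4, 5): arr[4]=12 > arr[5]=6
(6, 7): arr[6]=16 > arr[7]=15

Total inversions: 15

The array has 15 inversion(s): (0,1), (0,2), (0,4), (0,5), (0,6), (0,7), (1,5), (2,4), (2,5), (3,4), (3,5), (3,6), (3,7), (4,5), (6,7). Each pair (i,j) satisfies i < j and arr[i] > arr[j].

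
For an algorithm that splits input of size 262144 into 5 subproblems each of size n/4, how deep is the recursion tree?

For divide and conquer with division factor 4:

Problem sizes at each level:
Level 0: 262144
Level 1: 65536
Level 2: 16384
Level 3: 4096
Level 4: 1024
Level 5: 256
Level 6: 64
Level 7: 16
Level 8: 4
Level 9: 1

The root is level 0 and the size-1 base case is level 9 (the tree spans levels 0 through 9, i.e. 10 levels counting the root), so the depth is the number of divisions: log_4(262144) = 9

The recursion tree depth is log_4(262144) = 9. At each level, the problem size is divided by 4, so it takes 9 divisions to reduce to a base case of size 1. The algorithm makes 5 recursive calls at each level.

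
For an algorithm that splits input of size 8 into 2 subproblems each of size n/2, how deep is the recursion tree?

For divide and conquer with division factor 2:

Problem sizes at each level:
Level 0: 8
Level 1: 4
Level 2: 2
Level 3: 1

The root is level 0 and the size-1 base case is level 3 (the tree spans levels 0 through 3, i.e. 4 levels counting the root), so the depth is the number of divisions: log_2(8) = 3

The recursion tree depth is log_2(8) = 3. At each level, the problem size is divided by 2, so it takes 3 divisions to reduce to a base case of size 1. The algorithm makes 2 recursive calls at each level.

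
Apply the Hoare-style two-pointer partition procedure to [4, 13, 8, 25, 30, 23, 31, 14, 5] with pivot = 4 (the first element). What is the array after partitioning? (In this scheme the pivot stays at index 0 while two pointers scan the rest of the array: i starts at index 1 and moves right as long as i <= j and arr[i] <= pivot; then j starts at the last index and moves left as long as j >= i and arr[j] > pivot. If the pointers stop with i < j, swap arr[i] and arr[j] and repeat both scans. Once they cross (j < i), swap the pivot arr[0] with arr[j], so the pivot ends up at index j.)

Hoare-style two-pointer partition with pivot = 4:

Initial array: [4, 13, 8, 25, 30, 23, 31, 14, 5]

Pointers start at i = 1, j = 8.
i ends at 1, j ends at 0: the pointers have crossed (j < i), so scanning stops.

j = 0, so swapping arr[0] with arr[j] leaves the pivot at position 0: [4, 13, 8, 25, 30, 23, 31, 14, 5]
Pivot position: 0

After partitioning with pivot 4, the array becomes [4, 13, 8, 25, 30, 23, 31, 14, 5]. The pivot is placed at index 0. All elements to the left of the pivot are <= 4, and all elements to the right are > 4.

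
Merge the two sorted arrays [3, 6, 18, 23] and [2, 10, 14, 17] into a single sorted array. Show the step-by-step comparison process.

Merging process:

Compare 3 vs 2: take 2 from right. Merged: [2]
Compare 3 vs 10: take 3 from left. Merged: [2, 3]
Compare 6 vs 10: take 6 from left. Merged: [2, 3, 6]
Compare 18 vs 10: take 10 from right. Merged: [2, 3, 6, 10]
Compare 18 vs 14: take 14 from right. Merged: [2, 3, 6, 10, 14]
Compare 18 vs 17: take 17 from right. Merged: [2, 3, 6, 10, 14, 17]
Append remaining from left: [18, 23]. Merged: [2, 3, 6, 10, 14, 17, 18, 23]

Final merged array: [2, 3, 6, 10, 14, 17, 18, 23]
Total comparisons: 6

The merged array is [2, 3, 6, 10, 14, 17, 18, 23], requiring 6 comparisons. The merge step runs in O(n) time where n is the total number of elements.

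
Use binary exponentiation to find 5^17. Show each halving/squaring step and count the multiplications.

Computing 5^17 by squaring (build up from 5^1; each line after the first costs one multiplication):

5^1 = 5
5^2 = (5^1)^2 = 5^2 = 25
5^4 = (5^2)^2 = 25^2 = 625
5^8 = (5^4)^2 = 625^2 = 390625
5^16 = (5^8)^2 = 390625^2 = 152587890625
5^17 = 5 * 5^16 = 5 * 152587890625 = 762939453125

Result: 762939453125
Multiplications needed: 5 (5 lines after 5^1)

5^17 = 762939453125. Using exponentiation by squaring, this requires 5 multiplications. The key idea: if the exponent is even, square the half-power; if odd, multiply by the base once.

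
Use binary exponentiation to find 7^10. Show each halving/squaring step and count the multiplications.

Computing 7^10 by squaring (build up from 7^1; each line after the first costs one multiplication):

7^1 = 7
7^2 = (7^1)^2 = 7^2 = 49
7^4 = (7^2)^2 = 49^2 = 2401
7^5 = 7 * 7^4 = 7 * 2401 = 16807
7^10 = (7^5)^2 = 16807^2 = 282475249

Result: 282475249
Multiplications needed: 4 (4 lines after 7^1)

7^10 = 282475249. Using exponentiation by squaring, this requires 4 multiplications. The key idea: if the exponent is even, square the half-power; if odd, multiply by the base once.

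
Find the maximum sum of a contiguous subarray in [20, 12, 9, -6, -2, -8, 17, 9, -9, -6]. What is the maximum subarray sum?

Using Kadane's algorithm on [20, 12, 9, -6, -2, -8, 17, 9, -9, -6]:

Scanning through the array:
Position 1 (value 12): max_ending_here = 32, max_so_far = 32
Position 2 (value 9): max_ending_here = 41, max_so_far = 41
Position 3 (value -6): max_ending_here = 35, max_so_far = 41
Position 4 (value -2): max_ending_here = 33, max_so_far = 41
Position 5 (value -8): max_ending_here = 25, max_so_far = 41
Position 6 (value 17): max_ending_here = 42, max_so_far = 42
Position 7 (value 9): max_ending_here = 51, max_so_far = 51
Position 8 (value -9): max_ending_here = 42, max_so_far = 51
Position 9 (value -6): max_ending_here = 36, max_so_far = 51

Maximum subarray: [20, 12, 9, -6, -2, -8, 17, 9]
Maximum sum: 51

The maximum subarray is [20, 12, 9, -6, -2, -8, 17, 9] with sum 51. This subarray runs from index 0 to index 7.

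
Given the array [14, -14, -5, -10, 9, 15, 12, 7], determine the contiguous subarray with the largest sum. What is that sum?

Using Kadane's algorithm on [14, -14, -5, -10, 9, 15, 12, 7]:

Scanning through the array:
Position 1 (value -14): max_ending_here = 0, max_so_far = 14
Position 2 (value -5): max_ending_here = -5, max_so_far = 14
Position 3 (value -10): max_ending_here = -10, max_so_far = 14
Position 4 (value 9): max_ending_here = 9, max_so_far = 14
Position 5 (value 15): max_ending_here = 24, max_so_far = 24
Position 6 (value 12): max_ending_here = 36, max_so_far = 36
Position 7 (value 7): max_ending_here = 43, max_so_far = 43

Maximum subarray: [9, 15, 12, 7]
Maximum sum: 43

The maximum subarray is [9, 15, 12, 7] with sum 43. This subarray runs from index 4 to index 7.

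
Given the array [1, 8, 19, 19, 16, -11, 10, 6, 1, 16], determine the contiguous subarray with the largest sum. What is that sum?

Using Kadane's algorithm on [1, 8, 19, 19, 16, -11, 10, 6, 1, 16]:

Scanning through the array:
Position 1 (value 8): max_ending_here = 9, max_so_far = 9
Position 2 (value 19): max_ending_here = 28, max_so_far = 28
Position 3 (value 19): max_ending_here = 47, max_so_far = 47
Position 4 (value 16): max_ending_here = 63, max_so_far = 63
Position 5 (value -11): max_ending_here = 52, max_so_far = 63
Position 6 (value 10): max_ending_here = 62, max_so_far = 63
Position 7 (value 6): max_ending_here = 68, max_so_far = 68
Position 8 (value 1): max_ending_here = 69, max_so_far = 69
Position 9 (value 16): max_ending_here = 85, max_so_far = 85

Maximum subarray: [1, 8, 19, 19, 16, -11, 10, 6, 1, 16]
Maximum sum: 85

The maximum subarray is [1, 8, 19, 19, 16, -11, 10, 6, 1, 16] with sum 85. This subarray runs from index 0 to index 9.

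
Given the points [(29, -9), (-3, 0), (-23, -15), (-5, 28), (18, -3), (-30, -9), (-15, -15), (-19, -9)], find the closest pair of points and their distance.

Computing all pairwise distances among 8 points:

d((29, -9), (-3, 0)) = 33.2415
d((29, -9), (-23, -15)) = 52.345
d((29, -9), (-5, 28)) = 50.2494
d((29, -9), (18, -3)) = 12.53
d((29, -9), (-30, -9)) = 59.0
d((29, -9), (-15, -15)) = 44.4072
d((29, -9), (-19, -9)) = 48.0
d((-3, 0), (-23, -15)) = 25.0
d((-3, 0), (-5, 28)) = 28.0713
d((-3, 0), (18, -3)) = 21.2132
d((-3, 0), (-30, -9)) = 28.4605
d((-3, 0), (-15, -15)) = 19.2094
d((-3, 0), (-19, -9)) = 18.3576
d((-23, -15), (-5, 28)) = 46.6154
d((-23, -15), (18, -3)) = 42.72
d((-23, -15), (-30, -9)) = 9.2195
d((-23, -15), (-15, -15)) = 8.0
d((-23, -15), (-19, -9)) = 7.2111 <-- minimum
d((-5, 28), (18, -3)) = 38.6005
d((-5, 28), (-30, -9)) = 44.6542
d((-5, 28), (-15, -15)) = 44.1475
d((-5, 28), (-19, -9)) = 39.5601
d((18, -3), (-30, -9)) = 48.3735
d((18, -3), (-15, -15)) = 35.1141
d((18, -3), (-19, -9)) = 37.4833
d((-30, -9), (-15, -15)) = 16.1555
d((-30, -9), (-19, -9)) = 11.0
d((-15, -15), (-19, -9)) = 7.2111 <-- minimum

Minimum distance: 7.2111 (tie among 2 pairs: (-23, -15) and (-19, -9); (-15, -15) and (-19, -9))

The minimum Euclidean distance is 7.2111. There is a tie: 2 pairs achieve this minimum — (-23, -15) and (-19, -9); (-15, -15) and (-19, -9). Any of these is a valid closest pair. For 8 points, brute-force pairwise comparison is shown above. For large n, the divide-and-conquer algorithm (sort by x, recurse on halves, check the dividing strip) achieves O(n log n).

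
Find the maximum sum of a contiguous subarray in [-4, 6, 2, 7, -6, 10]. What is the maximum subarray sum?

Using Kadane's algorithm on [-4, 6, 2, 7, -6, 10]:

Scanning through the array:
Position 1 (value 6): max_ending_here = 6, max_so_far = 6
Position 2 (value 2): max_ending_here = 8, max_so_far = 8
Position 3 (value 7): max_ending_here = 15, max_so_far = 15
Position 4 (value -6): max_ending_here = 9, max_so_far = 15
Position 5 (value 10): max_ending_here = 19, max_so_far = 19

Maximum subarray: [6, 2, 7, -6, 10]
Maximum sum: 19

The maximum subarray is [6, 2, 7, -6, 10] with sum 19. This subarray runs from index 1 to index 5.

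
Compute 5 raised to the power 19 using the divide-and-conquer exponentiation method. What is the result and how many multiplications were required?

Computing 5^19 by squaring (build up from 5^1; each line after the first costs one multiplication):

5^1 = 5
5^2 = (5^1)^2 = 5^2 = 25
5^4 = (5^2)^2 = 25^2 = 625
5^8 = (5^4)^2 = 625^2 = 390625
5^9 = 5 * 5^8 = 5 * 390625 = 1953125
5^18 = (5^9)^2 = 1953125^2 = 3814697265625
5^19 = 5 * 5^18 = 5 * 3814697265625 = 19073486328125

Result: 19073486328125
Multiplications needed: 6 (6 lines after 5^1)

5^19 = 19073486328125. Using exponentiation by squaring, this requires 6 multiplications. The key idea: if the exponent is even, square the half-power; if odd, multiply by the base once.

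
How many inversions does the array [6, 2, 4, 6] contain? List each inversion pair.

Finding inversions in [6, 2, 4, 6]:

(0, 1): arr[0]=6 > arr[1]=2
(0, 2): arr[0]=6 > arr[2]=4

Total inversions: 2

The array has 2 inversion(s): (0,1), (0,2). Each pair (i,j) satisfies i < j and arr[i] > arr[j].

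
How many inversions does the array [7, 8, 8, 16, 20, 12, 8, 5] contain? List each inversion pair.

Finding inversions in [7, 8, 8, 16, 20, 12, 8, 5]:

(0, 7): arr[0]=7 > arr[7]=5
(1, 7): arr[1]=8 > arr[7]=5
(2, 7): arr[2]=8 > arr[7]=5
(3, 5): arr[3]=16 > arr[5]=12
(3, 6): arr[3]=16 > arr[6]=8
(3, 7): arr[3]=16 > arr[7]=5
(4, 5): arr[4]=20 > arr[5]=12
(4, 6): arr[4]=20 > arr[6]=8
(4, 7): arr[4]=20 > arr[7]=5
(5, 6): arr[5]=12 > arr[6]=8
(5, 7): arr[5]=12 > arr[7]=5
(6, 7): arr[6]=8 > arr[7]=5

Total inversions: 12

The array has 12 inversion(s): (0,7), (1,7), (2,7), (3,5), (3,6), (3,7), (4,5), (4,6), (4,7), (5,6), (5,7), (6,7). Each pair (i,j) satisfies i < j and arr[i] > arr[j].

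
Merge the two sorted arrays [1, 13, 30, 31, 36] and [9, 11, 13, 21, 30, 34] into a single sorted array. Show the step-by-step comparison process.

Merging process:

Compare 1 vs 9: take 1 from left. Merged: [1]
Compare 13 vs 9: take 9 from right. Merged: [1, 9]
Compare 13 vs 11: take 11 from right. Merged: [1, 9, 11]
Compare 13 vs 13: take 13 from left. Merged: [1, 9, 11, 13]
Compare 30 vs 13: take 13 from right. Merged: [1, 9, 11, 13, 13]
Compare 30 vs 21: take 21 from right. Merged: [1, 9, 11, 13, 13, 21]
Compare 30 vs 30: take 30 from left. Merged: [1, 9, 11, 13, 13, 21, 30]
Compare 31 vs 30: take 30 from right. Merged: [1, 9, 11, 13, 13, 21, 30, 30]
Compare 31 vs 34: take 31 from left. Merged: [1, 9, 11, 13, 13, 21, 30, 30, 31]
Compare 36 vs 34: take 34 from right. Merged: [1, 9, 11, 13, 13, 21, 30, 30, 31, 34]
Append remaining from left: [36]. Merged: [1, 9, 11, 13, 13, 21, 30, 30, 31, 34, 36]

Final merged array: [1, 9, 11, 13, 13, 21, 30, 30, 31, 34, 36]
Total comparisons: 10

The merged array is [1, 9, 11, 13, 13, 21, 30, 30, 31, 34, 36], requiring 10 comparisons. The merge step runs in O(n) time where n is the total number of elements.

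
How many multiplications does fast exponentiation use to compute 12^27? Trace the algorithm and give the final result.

Computing 12^27 by squaring (build up from 12^1; each line after the first costs one multiplication):

12^1 = 12
12^2 = (12^1)^2 = 12^2 = 144
12^3 = 12 * 12^2 = 12 * 144 = 1728
12^6 = (12^3)^2 = 1728^2 = 2985984
12^12 = (12^6)^2 = 2985984^2 = 8916100448256
12^13 = 12 * 12^12 = 12 * 8916100448256 = 106993205379072
12^26 = (12^13)^2 = 106993205379072^2 = 11447545997288281555215581184
12^27 = 12 * 12^26 = 12 * 11447545997288281555215581184 = 137370551967459378662586974208

Result: 137370551967459378662586974208
Multiplications needed: 7 (7 lines after 12^1)

12^27 = 137370551967459378662586974208. Using exponentiation by squaring, this requires 7 multiplications. The key idea: if the exponent is even, square the half-power; if odd, multiply by the base once.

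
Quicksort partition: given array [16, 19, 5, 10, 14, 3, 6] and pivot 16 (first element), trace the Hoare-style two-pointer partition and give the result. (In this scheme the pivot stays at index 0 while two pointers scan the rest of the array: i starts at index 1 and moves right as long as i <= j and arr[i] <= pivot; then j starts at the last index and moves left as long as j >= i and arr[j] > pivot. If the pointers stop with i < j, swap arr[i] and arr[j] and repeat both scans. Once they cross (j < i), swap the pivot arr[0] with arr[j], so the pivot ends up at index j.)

Hoare-style two-pointer partition with pivot = 16:

Initial array: [16, 19, 5, 10, 14, 3, 6]

Pointers start at i = 1, j = 6.
i stops at index 1 (arr[1]=19 > 16), j stops at index 6 (arr[6]=6 <= 16): swap arr[1] and arr[6], array becomes [16, 6, 5, 10, 14, 3, 19]
i ends at 6, j ends at 5: the pointers have crossed (j < i), so scanning stops.

Swap pivot arr[0] with arr[5] to place pivot at position 5: [3, 6, 5, 10, 14, 16, 19]
Pivot position: 5

After partitioning with pivot 16, the array becomes [3, 6, 5, 10, 14, 16, 19]. The pivot is placed at index 5. All elements to the left of the pivot are <= 16, and all elements to the right are > 16.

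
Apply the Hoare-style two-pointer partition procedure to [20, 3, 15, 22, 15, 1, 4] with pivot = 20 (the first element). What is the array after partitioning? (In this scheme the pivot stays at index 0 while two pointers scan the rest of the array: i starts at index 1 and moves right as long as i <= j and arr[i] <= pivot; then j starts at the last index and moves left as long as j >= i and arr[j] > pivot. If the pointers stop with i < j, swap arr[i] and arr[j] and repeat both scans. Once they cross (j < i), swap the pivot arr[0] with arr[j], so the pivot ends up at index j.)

Hoare-style two-pointer partition with pivot = 20:

Initial array: [20, 3, 15, 22, 15, 1, 4]

Pointers start at i = 1, j = 6.
i stops at index 3 (arr[3]=22 > 20), j stops at index 6 (arr[6]=4 <= 20): swap arr[3] and arr[6], array becomes [20, 3, 15, 4, 15, 1, 22]
i ends at 6, j ends at 5: the pointers have crossed (j < i), so scanning stops.

Swap pivot arr[0] with arr[5] to place pivot at position 5: [1, 3, 15, 4, 15, 20, 22]
Pivot position: 5

After partitioning with pivot 20, the array becomes [1, 3, 15, 4, 15, 20, 22]. The pivot is placed at index 5. All elements to the left of the pivot are <= 20, and all elements to the right are > 20.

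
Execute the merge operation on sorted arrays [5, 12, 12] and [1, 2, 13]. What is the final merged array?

Merging process:

Compare 5 vs 1: take 1 from right. Merged: [1]
Compare 5 vs 2: take 2 from right. Merged: [1, 2]
Compare 5 vs 13: take 5 from left. Merged: [1, 2, 5]
Compare 12 vs 13: take 12 from left. Merged: [1, 2, 5, 12]
Compare 12 vs 13: take 12 from left. Merged: [1, 2, 5, 12, 12]
Append remaining from right: [13]. Merged: [1, 2, 5, 12, 12, 13]

Final merged array: [1, 2, 5, 12, 12, 13]
Total comparisons: 5

The merged array is [1, 2, 5, 12, 12, 13], requiring 5 comparisons. The merge step runs in O(n) time where n is the total number of elements.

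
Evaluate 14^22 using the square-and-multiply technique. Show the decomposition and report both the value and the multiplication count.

Computing 14^22 by squaring (build up from 14^1; each line after the first costs one multiplication):

14^1 = 14
14^2 = (14^1)^2 = 14^2 = 196
14^4 = (14^2)^2 = 196^2 = 38416
14^5 = 14 * 14^4 = 14 * 38416 = 537824
14^10 = (14^5)^2 = 537824^2 = 289254654976
14^11 = 14 * 14^10 = 14 * 289254654976 = 4049565169664
14^22 = (14^11)^2 = 4049565169664^2 = 16398978063355821105872896

Result: 16398978063355821105872896
Multiplications needed: 6 (6 lines after 14^1)

14^22 = 16398978063355821105872896. Using exponentiation by squaring, this requires 6 multiplications. The key idea: if the exponent is even, square the half-power; if odd, multiply by the base once.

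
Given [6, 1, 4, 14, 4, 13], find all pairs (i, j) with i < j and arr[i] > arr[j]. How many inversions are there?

Finding inversions in [6, 1, 4, 14, 4, 13]:

(0, 1): arr[0]=6 > arr[1]=1
(0, 2): arr[0]=6 > arr[2]=4
(0, 4): arr[0]=6 > arr[4]=4
(3, 4): arr[3]=14 > arr[4]=4
(3, 5): arr[3]=14 > arr[5]=13

Total inversions: 5

The array has 5 inversion(s): (0,1), (0,2), (0,4), (3,4), (3,5). Each pair (i,j) satisfies i < j and arr[i] > arr[j].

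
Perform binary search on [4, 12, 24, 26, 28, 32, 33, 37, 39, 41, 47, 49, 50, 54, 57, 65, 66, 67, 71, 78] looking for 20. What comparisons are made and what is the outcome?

Binary search for 20 in [4, 12, 24, 26, 28, 32, 33, 37, 39, 41, 47, 49, 50, 54, 57, 65, 66, 67, 71, 78]:

lo=0, hi=19, mid=9, arr[mid]=41 -> 41 > 20, search left half
lo=0, hi=8, mid=4, arr[mid]=28 -> 28 > 20, search left half
lo=0, hi=3, mid=1, arr[mid]=12 -> 12 < 20, search right half
lo=2, hi=3, mid=2, arr[mid]=24 -> 24 > 20, search left half
lo=2 > hi=1, target 20 not found

Binary search determines that 20 is not in the array after 4 comparisons. The search space was exhausted without finding the target.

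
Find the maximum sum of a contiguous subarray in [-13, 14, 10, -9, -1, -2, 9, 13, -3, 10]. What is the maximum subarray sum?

Using Kadane's algorithm on [-13, 14, 10, -9, -1, -2, 9, 13, -3, 10]:

Scanning through the array:
Position 1 (value 14): max_ending_here = 14, max_so_far = 14
Position 2 (value 10): max_ending_here = 24, max_so_far = 24
Position 3 (value -9): max_ending_here = 15, max_so_far = 24
Position 4 (value -1): max_ending_here = 14, max_so_far = 24
Position 5 (value -2): max_ending_here = 12, max_so_far = 24
Position 6 (value 9): max_ending_here = 21, max_so_far = 24
Position 7 (value 13): max_ending_here = 34, max_so_far = 34
Position 8 (value -3): max_ending_here = 31, max_so_far = 34
Position 9 (value 10): max_ending_here = 41, max_so_far = 41

Maximum subarray: [14, 10, -9, -1, -2, 9, 13, -3, 10]
Maximum sum: 41

The maximum subarray is [14, 10, -9, -1, -2, 9, 13, -3, 10] with sum 41. This subarray runs from index 1 to index 9.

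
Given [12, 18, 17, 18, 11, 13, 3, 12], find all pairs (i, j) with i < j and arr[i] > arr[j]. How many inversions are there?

Finding inversions in [12, 18, 17, 18, 11, 13, 3, 12]:

(0, 4): arr[0]=12 > arr[4]=11
(0, 6): arr[0]=12 > arr[6]=3
(1, 2): arr[1]=18 > arr[2]=17
(1, 4): arr[1]=18 > arr[4]=11
(1, 5): arr[1]=18 > arr[5]=13
(1, 6): arr[1]=18 > arr[6]=3
(1, 7): arr[1]=18 > arr[7]=12
(2, 4): arr[2]=17 > arr[4]=11
(2, 5): arr[2]=17 > arr[5]=13
(2, 6): arr[2]=17 > arr[6]=3
(2, 7): arr[2]=17 > arr[7]=12
(3, 4): arr[3]=18 > arr[4]=11
(3, 5): arr[3]=18 > arr[5]=13
(3, 6): arr[3]=18 > arr[6]=3
(3, 7): arr[3]=18 > arr[7]=12
(4, 6): arr[4]=11 > arr[6]=3
(5, 6): arr[5]=13 > arr[6]=3
(5, 7): arr[5]=13 > arr[7]=12

Total inversions: 18

The array has 18 inversion(s): (0,4), (0,6), (1,2), (1,4), (1,5), (1,6), (1,7), (2,4), (2,5), (2,6), (2,7), (3,4), (3,5), (3,6), (3,7), (4,6), (5,6), (5,7). Each pair (i,j) satisfies i < j and arr[i] > arr[j].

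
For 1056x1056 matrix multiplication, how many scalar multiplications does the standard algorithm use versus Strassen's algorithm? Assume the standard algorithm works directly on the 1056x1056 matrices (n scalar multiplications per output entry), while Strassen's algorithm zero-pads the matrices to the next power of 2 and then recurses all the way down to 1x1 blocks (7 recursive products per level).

Matrix multiplication for 1056x1056 matrices:

Strassen's algorithm requires power-of-2 dimensions. Pad 1056x1056 to 2048x2048 (next power of 2).

Standard algorithm: 1056^3 = 1177583616 multiplications
Strassen's algorithm: 7^(log2(2048)) = 7^11 = 1977326743 multiplications
Difference: 1177583616 - 1977326743 = -799743127 (Strassen uses MORE here due to padding overhead — for small or just-over-power-of-2 n, padding can outweigh the per-level savings)

Standard: 1177583616 multiplications (1056^3). Strassen: 1977326743 multiplications (7^11, after padding to 2048x2048). Strassen reduces 8 recursive multiplications to 7 at each level.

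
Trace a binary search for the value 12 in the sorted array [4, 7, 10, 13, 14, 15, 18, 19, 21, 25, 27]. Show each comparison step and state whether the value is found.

Binary search for 12 in [4, 7, 10, 13, 14, 15, 18, 19, 21, 25, 27]:

lo=0, hi=10, mid=5, arr[mid]=15 -> 15 > 12, search left half
lo=0, hi=4, mid=2, arr[mid]=10 -> 10 < 12, search right half
lo=3, hi=4, mid=3, arr[mid]=13 -> 13 > 12, search left half
lo=3 > hi=2, target 12 not found

Binary search determines that 12 is not in the array after 3 comparisons. The search space was exhausted without finding the target.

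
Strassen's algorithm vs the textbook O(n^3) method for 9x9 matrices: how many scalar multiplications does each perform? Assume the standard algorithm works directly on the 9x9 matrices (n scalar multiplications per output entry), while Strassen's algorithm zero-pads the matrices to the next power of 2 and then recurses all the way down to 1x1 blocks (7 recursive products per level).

Matrix multiplication for 9x9 matrices:

Strassen's algorithm requires power-of-2 dimensions. Pad 9x9 to 16x16 (next power of 2).

Standard algorithm: 9^3 = 729 multiplications
Strassen's algorithm: 7^(log2(16)) = 7^4 = 2401 multiplications
Difference: 729 - 2401 = -1672 (Strassen uses MORE here due to padding overhead — for small or just-over-power-of-2 n, padding can outweigh the per-level savings)

Standard: 729 multiplications (9^3). Strassen: 2401 multiplications (7^4, after padding to 16x16). Strassen reduces 8 recursive multiplications to 7 at each level.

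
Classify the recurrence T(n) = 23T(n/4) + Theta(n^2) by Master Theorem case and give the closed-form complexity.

Master Theorem for T(n) = 23T(n/4) + O(n^2):

a = 23, b = 4, c = 2
log_b(a) = log_4(23) = 2.2618

Case 1: c = 2 < log_4(23) = 2.2618
T(n) = O(n^(log_4 23))

For T(n) = 23T(n/4) + O(n^2): log_4(23) = 2.2618. This is Case 1 of the Master Theorem (c < log_b(a), work dominated by leaves), giving O(n^(log_4 23)).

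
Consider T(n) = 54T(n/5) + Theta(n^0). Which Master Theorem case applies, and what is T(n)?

Master Theorem for T(n) = 54T(n/5) + O(n^0):

a = 54, b = 5, c = 0
log_b(a) = log_5(54) = 2.4785

Case 1: c = 0 < log_5(54) = 2.4785
T(n) = O(n^(log_5 54))

For T(n) = 54T(n/5) + O(n^0): log_5(54) = 2.4785. This is Case 1 of the Master Theorem (c < log_b(a), work dominated by leaves), giving O(n^(log_5 54)).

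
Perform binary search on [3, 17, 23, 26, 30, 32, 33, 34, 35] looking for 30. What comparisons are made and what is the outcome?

Binary search for 30 in [3, 17, 23, 26, 30, 32, 33, 34, 35]:

lo=0, hi=8, mid=4, arr[mid]=30 -> Found target at index 4!

Binary search finds 30 at index 4 after 1 comparisons. The search repeatedly halves the search space by comparing with the middle element.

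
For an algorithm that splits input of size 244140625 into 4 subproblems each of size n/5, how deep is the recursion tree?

For divide and conquer with division factor 5:

Problem sizes at each level:
Level 0: 244140625
Level 1: 48828125
Level 2: 9765625
Level 3: 1953125
Level 4: 390625
Level 5: 78125
Level 6: 15625
Level 7: 3125
Level 8: 625
Level 9: 125
Level 10: 25
Level 11: 5
Level 12: 1

The root is level 0 and the size-1 base case is level 12 (the tree spans levels 0 through 12, i.e. 13 levels counting the root), so the depth is the number of divisions: log_5(244140625) = 12

The recursion tree depth is log_5(244140625) = 12. At each level, the problem size is divided by 5, so it takes 12 divisions to reduce to a base case of size 1. The algorithm makes 4 recursive calls at each level.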